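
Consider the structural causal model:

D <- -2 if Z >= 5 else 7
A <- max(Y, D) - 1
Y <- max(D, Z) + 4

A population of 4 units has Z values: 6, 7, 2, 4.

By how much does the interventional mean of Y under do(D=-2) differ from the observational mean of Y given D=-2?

Under do(D=-2), D's equation is replaced by D=-2 for every unit. Per-unit Y: 10, 11, 6, 8. Mean = 8.75.
Conditioning on D=-2 selects the 2 unit(s) with Z ∈ {6, 7}. Their Y values: 10, 11. Mean = 10.5.
Difference = 8.75 − 10.5 = -1.75.

-1.75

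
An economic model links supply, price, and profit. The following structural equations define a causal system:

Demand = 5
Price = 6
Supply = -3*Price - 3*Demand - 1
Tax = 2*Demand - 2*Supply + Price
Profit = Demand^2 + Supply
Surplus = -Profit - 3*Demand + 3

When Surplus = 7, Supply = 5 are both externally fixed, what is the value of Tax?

6

Under do(Surplus = 7, Supply = 5), each intervened variable's structural equation is replaced by its fixed value.
Tax = 2*Demand - 2*Supply + Price  [with Demand=5, Supply=5, Price=6]  = 6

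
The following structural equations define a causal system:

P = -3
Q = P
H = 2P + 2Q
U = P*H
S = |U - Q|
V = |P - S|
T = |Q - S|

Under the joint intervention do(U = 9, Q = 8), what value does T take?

7

Under do(U = 9, Q = 8), each intervened variable's structural equation is replaced by its fixed value.
S = |U - Q|  [with U=9, Q=8]  = 1
T = |Q - S|  [with Q=8, S=1]  = 7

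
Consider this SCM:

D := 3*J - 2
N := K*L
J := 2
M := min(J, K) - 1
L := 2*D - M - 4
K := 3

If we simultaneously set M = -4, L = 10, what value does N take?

30

The joint intervention fixes M = -4, L = 10, removing each variable's own equation.
N = K*L  [with K=3, L=10]  = 30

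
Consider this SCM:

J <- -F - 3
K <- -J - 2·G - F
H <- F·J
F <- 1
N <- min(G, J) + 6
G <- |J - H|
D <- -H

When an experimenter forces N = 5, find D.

4

Intervening sets N = 5 and removes its equation (N <- min(G, J) + 6).
Since D is not a descendant of the intervened variable, it is unaffected.
J = -F - 3  [with F=1]  = -4
H = F·J  [with F=1, J=-4]  = -4
D = -H  [with H=-4]  = 4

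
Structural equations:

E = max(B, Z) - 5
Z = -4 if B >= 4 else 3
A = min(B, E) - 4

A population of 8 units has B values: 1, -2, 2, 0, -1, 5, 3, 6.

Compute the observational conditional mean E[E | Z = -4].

Conditioning on Z=-4 selects the 2 unit(s) with B ∈ {5, 6}. Their E values: 0, 1. Mean = 0.5.

0.5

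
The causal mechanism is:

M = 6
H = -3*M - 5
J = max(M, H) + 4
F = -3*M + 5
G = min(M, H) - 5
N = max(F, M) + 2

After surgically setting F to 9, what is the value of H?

The intervention breaks the incoming arrows to F: F = -3*M + 5 no longer applies, and F = 9.
Since H is not a descendant of the intervened variable, it is unaffected.
H = -3*M - 5  [with M=6]  = -23

-23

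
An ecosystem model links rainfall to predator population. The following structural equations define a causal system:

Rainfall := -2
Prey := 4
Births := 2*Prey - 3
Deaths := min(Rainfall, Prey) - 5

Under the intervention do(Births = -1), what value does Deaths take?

-7

The intervention breaks the incoming arrows to Births: Births := 2*Prey - 3 no longer applies, and Births = -1.
Deaths is not downstream of the intervention, so its value is determined by the original equations.
Deaths = min(Rainfall, Prey) - 5  [with Rainfall=-2, Prey=4]  = -7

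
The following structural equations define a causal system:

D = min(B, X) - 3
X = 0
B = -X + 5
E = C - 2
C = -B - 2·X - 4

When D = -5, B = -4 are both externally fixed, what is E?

The joint intervention fixes D = -5, B = -4, removing each variable's own equation.
C = -B - 2·X - 4  [with B=-4, X=0]  = 0
E = C - 2  [with C=0]  = -2

-2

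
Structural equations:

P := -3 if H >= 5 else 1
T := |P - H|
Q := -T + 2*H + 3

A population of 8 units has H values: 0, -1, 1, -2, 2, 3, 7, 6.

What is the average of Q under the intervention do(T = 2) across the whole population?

Every unit gets T=2 under the intervention. Q values become 1, -1, 3, -3, 5, 7, 15, 13; E[Q|do(T=2)] = 5.

5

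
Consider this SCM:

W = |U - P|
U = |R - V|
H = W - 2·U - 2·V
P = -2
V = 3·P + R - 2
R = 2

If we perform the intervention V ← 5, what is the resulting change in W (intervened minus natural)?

-5

do(V=5) replaces the equation V = 3·P + R - 2 with the constant V = 5.
U = |R - V|  [with R=2, V=5]  = 3
W = |U - P|  [with U=3, P=-2]  = 5
Without intervention: V = 3·P + R - 2  [with P=-2, R=2]  = -6; U = |R - V|  [with R=2, V=-6]  = 8; W = |U - P|  [with U=8, P=-2]  = 10.
Change = 5 − 10 = -5.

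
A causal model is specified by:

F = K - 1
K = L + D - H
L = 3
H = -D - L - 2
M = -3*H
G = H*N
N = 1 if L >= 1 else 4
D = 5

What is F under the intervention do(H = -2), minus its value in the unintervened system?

do(H=-2) replaces the equation H = -D - L - 2 with the constant H = -2.
K = L + D - H  [with L=3, D=5, H=-2]  = 10
F = K - 1  [with K=10]  = 9
Without intervention: H = -D - L - 2  [with D=5, L=3]  = -10; K = L + D - H  [with L=3, D=5, H=-10]  = 18; F = K - 1  [with K=18]  = 17.
Change = 9 − 17 = -8.

-8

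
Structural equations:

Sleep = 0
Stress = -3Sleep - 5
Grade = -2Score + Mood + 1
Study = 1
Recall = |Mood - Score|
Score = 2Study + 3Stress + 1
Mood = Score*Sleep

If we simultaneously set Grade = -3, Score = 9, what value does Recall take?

9

Setting Grade = -3, Score = 9 by intervention discards those variables' equations.
Mood = Score*Sleep  [with Score=9, Sleep=0]  = 0
Recall = |Mood - Score|  [with Mood=0, Score=9]  = 9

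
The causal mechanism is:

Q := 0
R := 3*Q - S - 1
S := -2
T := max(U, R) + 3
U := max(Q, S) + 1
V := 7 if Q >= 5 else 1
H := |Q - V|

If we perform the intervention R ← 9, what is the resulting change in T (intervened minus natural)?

Intervening sets R = 9 and removes its equation (R := 3*Q - S - 1).
U = max(Q, S) + 1  [with Q=0, S=-2]  = 1
T = max(U, R) + 3  [with U=1, R=9]  = 12
Without intervention: U = max(Q, S) + 1  [with Q=0, S=-2]  = 1; R = 3*Q - S - 1  [with Q=0, S=-2]  = 1; T = max(U, R) + 3  [with U=1, R=1]  = 4.
Change = 12 − 4 = 8.

8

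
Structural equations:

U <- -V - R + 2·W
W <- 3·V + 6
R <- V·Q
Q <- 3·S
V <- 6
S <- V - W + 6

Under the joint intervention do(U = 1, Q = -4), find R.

Setting U = 1, Q = -4 by intervention discards those variables' equations.
R = V·Q  [with V=6, Q=-4]  = -24

-24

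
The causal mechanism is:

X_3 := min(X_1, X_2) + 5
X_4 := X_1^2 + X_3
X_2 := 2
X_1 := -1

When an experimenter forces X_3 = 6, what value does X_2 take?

Under do(X_3=6), the mechanism X_3 := min(X_1, X_2) + 5 is discarded; X_3 is fixed at 6.
Since X_2 is not a descendant of the intervened variable, it is unaffected.

2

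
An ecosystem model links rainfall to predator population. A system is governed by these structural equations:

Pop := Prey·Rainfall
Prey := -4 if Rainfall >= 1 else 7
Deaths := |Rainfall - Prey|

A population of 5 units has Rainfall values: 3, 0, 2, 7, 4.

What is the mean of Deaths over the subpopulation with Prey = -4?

8

Observing Prey=-4 restricts to units where Prey's equation naturally yields -4: Rainfall ∈ {3, 2, 7, 4}. In that subpopulation Deaths = 7, 6, 11, 8, mean 8.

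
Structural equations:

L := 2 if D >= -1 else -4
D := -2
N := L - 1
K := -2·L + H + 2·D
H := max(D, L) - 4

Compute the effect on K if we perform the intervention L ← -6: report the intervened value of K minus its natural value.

Under do(L=-6), the mechanism L := 2 if D >= -1 else -4 is discarded; L is fixed at -6.
H = max(D, L) - 4  [with D=-2, L=-6]  = -6
K = -2·L + H + 2·D  [with L=-6, H=-6, D=-2]  = 2
Without intervention: L = 2 if D >= -1 else -4  [with D=-2]  = -4; H = max(D, L) - 4  [with D=-2, L=-4]  = -6; K = -2·L + H + 2·D  [with L=-4, H=-6, D=-2]  = -2.
Change = 2 − (-2) = 4.

4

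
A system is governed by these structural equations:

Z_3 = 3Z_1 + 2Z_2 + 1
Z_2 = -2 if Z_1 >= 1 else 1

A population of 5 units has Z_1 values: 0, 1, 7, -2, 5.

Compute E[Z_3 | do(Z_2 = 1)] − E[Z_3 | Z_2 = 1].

9.6

do(Z_2=1) breaks Z_2's dependence on Z_1. With Z_2=1 fixed, Z_3 across the units is 3, 6, 24, -3, 18, mean 9.6.
E[Z_3|Z_2=1] averages over only the 2 units with Z_2=1 (Z_1 = 0, -2): Z_3 = 3, -3, mean 0.
Difference = 9.6 − 0 = 9.6.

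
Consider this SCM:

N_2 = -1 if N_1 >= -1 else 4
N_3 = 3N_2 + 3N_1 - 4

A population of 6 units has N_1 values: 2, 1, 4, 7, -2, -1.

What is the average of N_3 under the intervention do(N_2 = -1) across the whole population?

do(N_2=-1) breaks N_2's dependence on N_1. With N_2=-1 fixed, N_3 across the units is -1, -4, 5, 14, -13, -10, mean -1.5.

-1.5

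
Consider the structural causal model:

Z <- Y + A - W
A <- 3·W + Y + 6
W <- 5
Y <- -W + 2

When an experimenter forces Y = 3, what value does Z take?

22

Under do(Y=3), the mechanism Y <- -W + 2 is discarded; Y is fixed at 3.
A = 3·W + Y + 6  [with W=5, Y=3]  = 24
Z = Y + A - W  [with Y=3, A=24, W=5]  = 22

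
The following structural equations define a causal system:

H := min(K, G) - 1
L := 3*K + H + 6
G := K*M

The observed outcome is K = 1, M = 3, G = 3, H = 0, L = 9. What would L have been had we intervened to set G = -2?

do(G=-2) replaces the equation G := K*M with the constant G = -2.
H = min(K, G) - 1  [with K=1, G=-2]  = -3
L = 3*K + H + 6  [with K=1, H=-3]  = 6

6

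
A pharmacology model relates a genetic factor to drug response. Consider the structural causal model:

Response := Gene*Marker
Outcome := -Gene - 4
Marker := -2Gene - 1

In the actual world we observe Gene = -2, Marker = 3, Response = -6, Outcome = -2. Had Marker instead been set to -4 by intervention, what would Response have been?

The intervention breaks the incoming arrows to Marker: Marker := -2Gene - 1 no longer applies, and Marker = -4.
Response = Gene*Marker  [with Gene=-2, Marker=-4]  = 8

8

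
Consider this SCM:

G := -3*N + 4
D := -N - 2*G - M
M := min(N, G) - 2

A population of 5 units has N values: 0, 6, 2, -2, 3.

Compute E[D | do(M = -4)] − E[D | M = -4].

9

Every unit gets M=-4 under the intervention. D values become -4, 26, 6, -14, 11; E[D|do(M=-4)] = 5.
Observing M=-4 restricts to units where M's equation naturally yields -4: N ∈ {2, -2}. In that subpopulation D = 6, -14, mean -4.
Difference = 5 − (-4) = 9.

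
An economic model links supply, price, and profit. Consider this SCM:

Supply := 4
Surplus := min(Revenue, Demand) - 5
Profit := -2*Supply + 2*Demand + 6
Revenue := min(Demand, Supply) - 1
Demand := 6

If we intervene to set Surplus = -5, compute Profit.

The intervention breaks the incoming arrows to Surplus: Surplus := min(Revenue, Demand) - 5 no longer applies, and Surplus = -5.
Since Profit is not a descendant of the intervened variable, it is unaffected.
Profit = -2*Supply + 2*Demand + 6  [with Supply=4, Demand=6]  = 10

10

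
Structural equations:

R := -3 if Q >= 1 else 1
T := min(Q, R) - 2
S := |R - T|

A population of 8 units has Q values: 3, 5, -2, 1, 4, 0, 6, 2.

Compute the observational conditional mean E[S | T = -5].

2

Conditioning on T=-5 selects the 6 unit(s) with Q ∈ {3, 5, 1, 4, 6, 2}. Their S values: 2, 2, 2, 2, 2, 2. Mean = 2.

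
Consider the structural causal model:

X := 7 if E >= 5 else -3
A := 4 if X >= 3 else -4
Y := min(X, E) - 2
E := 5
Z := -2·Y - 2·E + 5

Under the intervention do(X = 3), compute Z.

Under do(X=3), the mechanism X := 7 if E >= 5 else -3 is discarded; X is fixed at 3.
Y = min(X, E) - 2  [with X=3, E=5]  = 1
Z = -2·Y - 2·E + 5  [with Y=1, E=5]  = -7

-7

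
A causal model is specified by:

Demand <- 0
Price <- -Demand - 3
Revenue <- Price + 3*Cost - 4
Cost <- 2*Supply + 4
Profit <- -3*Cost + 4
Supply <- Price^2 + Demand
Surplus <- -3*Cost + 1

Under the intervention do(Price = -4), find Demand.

Under do(Price=-4), the mechanism Price <- -Demand - 3 is discarded; Price is fixed at -4.
Demand is not downstream of the intervention, so its value is determined by the original equations.

0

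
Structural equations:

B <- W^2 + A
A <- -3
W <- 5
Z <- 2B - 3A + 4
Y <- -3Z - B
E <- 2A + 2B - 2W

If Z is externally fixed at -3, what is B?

Under do(Z=-3), the mechanism Z <- 2B - 3A + 4 is discarded; Z is fixed at -3.
Since B is not a descendant of the intervened variable, it is unaffected.
B = W^2 + A  [with W=5, A=-3]  = 22

22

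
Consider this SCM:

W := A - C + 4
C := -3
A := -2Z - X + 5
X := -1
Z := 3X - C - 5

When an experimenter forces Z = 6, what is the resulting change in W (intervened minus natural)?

-22

do(Z=6) replaces the equation Z := 3X - C - 5 with the constant Z = 6.
A = -2Z - X + 5  [with Z=6, X=-1]  = -6
W = A - C + 4  [with A=-6, C=-3]  = 1
Without intervention: Z = 3X - C - 5  [with X=-1, C=-3]  = -5; A = -2Z - X + 5  [with Z=-5, X=-1]  = 16; W = A - C + 4  [with A=16, C=-3]  = 23.
Change = 1 − 23 = -22.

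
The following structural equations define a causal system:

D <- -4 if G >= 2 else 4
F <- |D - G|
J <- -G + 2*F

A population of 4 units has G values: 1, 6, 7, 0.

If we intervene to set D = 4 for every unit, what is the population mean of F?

3

do(D=4) breaks D's dependence on G. With D=4 fixed, F across the units is 3, 2, 3, 4, mean 3.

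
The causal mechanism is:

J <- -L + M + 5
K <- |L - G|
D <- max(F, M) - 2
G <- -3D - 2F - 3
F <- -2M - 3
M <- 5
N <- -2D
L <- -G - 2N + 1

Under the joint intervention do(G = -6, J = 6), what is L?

The joint intervention fixes G = -6, J = 6, removing each variable's own equation.
F = -2M - 3  [with M=5]  = -13
D = max(F, M) - 2  [with F=-13, M=5]  = 3
N = -2D  [with D=3]  = -6
L = -G - 2N + 1  [with G=-6, N=-6]  = 19

19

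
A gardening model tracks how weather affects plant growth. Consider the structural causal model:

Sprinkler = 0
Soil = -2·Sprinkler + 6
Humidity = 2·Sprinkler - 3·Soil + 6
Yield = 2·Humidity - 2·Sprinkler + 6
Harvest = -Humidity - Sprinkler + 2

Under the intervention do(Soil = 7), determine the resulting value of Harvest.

17

do(Soil=7) replaces the equation Soil = -2·Sprinkler + 6 with the constant Soil = 7.
Humidity = 2·Sprinkler - 3·Soil + 6  [with Sprinkler=0, Soil=7]  = -15
Harvest = -Humidity - Sprinkler + 2  [with Humidity=-15, Sprinkler=0]  = 17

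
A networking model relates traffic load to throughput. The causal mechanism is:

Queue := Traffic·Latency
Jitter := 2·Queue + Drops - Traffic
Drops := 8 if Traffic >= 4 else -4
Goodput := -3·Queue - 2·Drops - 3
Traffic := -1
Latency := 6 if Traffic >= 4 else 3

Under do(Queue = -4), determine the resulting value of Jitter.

-11

do(Queue=-4) replaces the equation Queue := Traffic·Latency with the constant Queue = -4.
Drops = 8 if Traffic >= 4 else -4  [with Traffic=-1]  = -4
Jitter = 2·Queue + Drops - Traffic  [with Queue=-4, Drops=-4, Traffic=-1]  = -11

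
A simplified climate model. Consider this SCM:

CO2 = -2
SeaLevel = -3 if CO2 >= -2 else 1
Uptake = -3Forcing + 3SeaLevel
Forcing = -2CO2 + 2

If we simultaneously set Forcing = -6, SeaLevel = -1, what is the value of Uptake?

Setting Forcing = -6, SeaLevel = -1 by intervention discards those variables' equations.
Uptake = -3Forcing + 3SeaLevel  [with Forcing=-6, SeaLevel=-1]  = 15

15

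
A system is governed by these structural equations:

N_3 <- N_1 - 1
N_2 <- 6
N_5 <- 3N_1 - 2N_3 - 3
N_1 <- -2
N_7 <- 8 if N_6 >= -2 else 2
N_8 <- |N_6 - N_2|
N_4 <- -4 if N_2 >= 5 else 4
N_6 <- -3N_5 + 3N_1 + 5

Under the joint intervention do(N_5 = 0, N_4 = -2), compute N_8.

7

Under do(N_5 = 0, N_4 = -2), each intervened variable's structural equation is replaced by its fixed value.
N_6 = -3N_5 + 3N_1 + 5  [with N_5=0, N_1=-2]  = -1
N_8 = |N_6 - N_2|  [with N_6=-1, N_2=6]  = 7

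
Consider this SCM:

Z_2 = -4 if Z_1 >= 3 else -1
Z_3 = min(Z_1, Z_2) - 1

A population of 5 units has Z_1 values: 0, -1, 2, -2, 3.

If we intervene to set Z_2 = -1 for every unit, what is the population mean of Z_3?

Under do(Z_2=-1), Z_2's equation is replaced by Z_2=-1 for every unit. Per-unit Z_3: -2, -2, -2, -3, -2. Mean = -2.2.

-2.2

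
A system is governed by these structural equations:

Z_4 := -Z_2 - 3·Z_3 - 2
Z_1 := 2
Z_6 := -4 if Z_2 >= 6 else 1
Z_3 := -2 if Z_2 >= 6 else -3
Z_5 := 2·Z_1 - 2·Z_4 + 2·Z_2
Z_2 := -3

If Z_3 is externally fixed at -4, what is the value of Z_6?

The intervention breaks the incoming arrows to Z_3: Z_3 := -2 if Z_2 >= 6 else -3 no longer applies, and Z_3 = -4.
No directed path runs from Z_3 to Z_6, so Z_6 keeps its natural value.
Z_6 = -4 if Z_2 >= 6 else 1  [with Z_2=-3]  = 1

1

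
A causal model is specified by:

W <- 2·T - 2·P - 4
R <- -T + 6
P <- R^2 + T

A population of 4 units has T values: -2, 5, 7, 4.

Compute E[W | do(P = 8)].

Every unit gets P=8 under the intervention. W values become -24, -10, -6, -12; E[W|do(P=8)] = -13.

-13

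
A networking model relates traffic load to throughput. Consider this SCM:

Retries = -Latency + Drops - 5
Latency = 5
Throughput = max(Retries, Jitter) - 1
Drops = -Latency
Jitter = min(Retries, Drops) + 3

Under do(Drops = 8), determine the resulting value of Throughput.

0

do(Drops=8) replaces the equation Drops = -Latency with the constant Drops = 8.
Retries = -Latency + Drops - 5  [with Latency=5, Drops=8]  = -2
Jitter = min(Retries, Drops) + 3  [with Retries=-2, Drops=8]  = 1
Throughput = max(Retries, Jitter) - 1  [with Retries=-2, Jitter=1]  = 0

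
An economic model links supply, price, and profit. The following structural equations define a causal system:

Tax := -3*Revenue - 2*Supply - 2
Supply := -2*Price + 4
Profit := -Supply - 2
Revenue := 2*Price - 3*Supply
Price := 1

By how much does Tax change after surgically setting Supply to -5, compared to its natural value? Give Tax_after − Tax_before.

Under do(Supply=-5), the mechanism Supply := -2*Price + 4 is discarded; Supply is fixed at -5.
Revenue = 2*Price - 3*Supply  [with Price=1, Supply=-5]  = 17
Tax = -3*Revenue - 2*Supply - 2  [with Revenue=17, Supply=-5]  = -43
Without intervention: Supply = -2*Price + 4  [with Price=1]  = 2; Revenue = 2*Price - 3*Supply  [with Price=1, Supply=2]  = -4; Tax = -3*Revenue - 2*Supply - 2  [with Revenue=-4, Supply=2]  = 6.
Change = -43 − 6 = -49.

-49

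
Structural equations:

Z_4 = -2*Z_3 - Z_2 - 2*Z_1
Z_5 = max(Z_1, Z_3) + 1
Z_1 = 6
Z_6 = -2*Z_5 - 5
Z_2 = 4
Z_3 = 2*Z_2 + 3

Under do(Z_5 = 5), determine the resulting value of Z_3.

do(Z_5=5) replaces the equation Z_5 = max(Z_1, Z_3) + 1 with the constant Z_5 = 5.
Z_3 is not downstream of the intervention, so its value is determined by the original equations.
Z_3 = 2*Z_2 + 3  [with Z_2=4]  = 11

11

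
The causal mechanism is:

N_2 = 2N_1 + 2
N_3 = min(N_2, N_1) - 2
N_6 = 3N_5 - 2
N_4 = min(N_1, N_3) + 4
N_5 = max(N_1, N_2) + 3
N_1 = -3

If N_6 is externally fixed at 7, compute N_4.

do(N_6=7) replaces the equation N_6 = 3N_5 - 2 with the constant N_6 = 7.
No directed path runs from N_6 to N_4, so N_4 keeps its natural value.
N_2 = 2N_1 + 2  [with N_1=-3]  = -4
N_3 = min(N_2, N_1) - 2  [with N_2=-4, N_1=-3]  = -6
N_4 = min(N_1, N_3) + 4  [with N_1=-3, N_3=-6]  = -2

-2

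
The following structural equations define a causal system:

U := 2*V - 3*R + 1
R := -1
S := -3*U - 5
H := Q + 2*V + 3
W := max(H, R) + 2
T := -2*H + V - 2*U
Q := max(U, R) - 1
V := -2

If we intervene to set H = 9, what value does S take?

Under do(H=9), the mechanism H := Q + 2*V + 3 is discarded; H is fixed at 9.
Since S is not a descendant of the intervened variable, it is unaffected.
U = 2*V - 3*R + 1  [with V=-2, R=-1]  = 0
S = -3*U - 5  [with U=0]  = -5

-5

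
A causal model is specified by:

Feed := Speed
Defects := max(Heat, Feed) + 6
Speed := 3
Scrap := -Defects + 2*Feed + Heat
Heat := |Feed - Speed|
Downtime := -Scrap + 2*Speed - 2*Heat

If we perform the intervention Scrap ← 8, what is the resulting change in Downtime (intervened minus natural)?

The intervention breaks the incoming arrows to Scrap: Scrap := -Defects + 2*Feed + Heat no longer applies, and Scrap = 8.
Feed = Speed  [with Speed=3]  = 3
Heat = |Feed - Speed|  [with Feed=3, Speed=3]  = 0
Downtime = -Scrap + 2*Speed - 2*Heat  [with Scrap=8, Speed=3, Heat=0]  = -2
Without intervention: Feed = Speed  [with Speed=3]  = 3; Heat = |Feed - Speed|  [with Feed=3, Speed=3]  = 0; Defects = max(Heat, Feed) + 6  [with Heat=0, Feed=3]  = 9; Scrap = -Defects + 2*Feed + Heat  [with Defects=9, Feed=3, Heat=0]  = -3; Downtime = -Scrap + 2*Speed - 2*Heat  [with Scrap=-3, Speed=3, Heat=0]  = 9.
Change = -2 − 9 = -11.

-11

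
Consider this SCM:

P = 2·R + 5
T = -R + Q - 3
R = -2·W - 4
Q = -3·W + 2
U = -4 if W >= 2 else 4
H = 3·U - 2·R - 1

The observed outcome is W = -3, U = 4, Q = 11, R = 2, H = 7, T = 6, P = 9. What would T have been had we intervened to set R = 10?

-2

Under do(R=10), the mechanism R = -2·W - 4 is discarded; R is fixed at 10.
Q = -3·W + 2  [with W=-3]  = 11
T = -R + Q - 3  [with R=10, Q=11]  = -2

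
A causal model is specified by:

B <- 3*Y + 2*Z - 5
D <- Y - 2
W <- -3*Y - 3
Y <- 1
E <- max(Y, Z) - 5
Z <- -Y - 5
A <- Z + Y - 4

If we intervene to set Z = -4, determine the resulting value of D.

-1

Under do(Z=-4), the mechanism Z <- -Y - 5 is discarded; Z is fixed at -4.
No directed path runs from Z to D, so D keeps its natural value.
D = Y - 2  [with Y=1]  = -1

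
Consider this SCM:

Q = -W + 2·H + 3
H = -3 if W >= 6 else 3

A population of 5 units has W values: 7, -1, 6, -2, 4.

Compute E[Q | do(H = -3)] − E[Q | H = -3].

The intervention sets H=-3 in all 5 units regardless of W. Recomputing Q per unit gives -10, -2, -9, -1, -7; average -5.8.
E[Q|H=-3] averages over only the 2 units with H=-3 (W = 7, 6): Q = -10, -9, mean -9.5.
Difference = -5.8 − (-9.5) = 3.7.

3.7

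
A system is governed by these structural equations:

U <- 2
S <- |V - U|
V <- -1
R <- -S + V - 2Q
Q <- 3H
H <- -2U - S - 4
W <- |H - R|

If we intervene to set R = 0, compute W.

Intervening sets R = 0 and removes its equation (R <- -S + V - 2Q).
S = |V - U|  [with V=-1, U=2]  = 3
H = -2U - S - 4  [with U=2, S=3]  = -11
W = |H - R|  [with H=-11, R=0]  = 11

11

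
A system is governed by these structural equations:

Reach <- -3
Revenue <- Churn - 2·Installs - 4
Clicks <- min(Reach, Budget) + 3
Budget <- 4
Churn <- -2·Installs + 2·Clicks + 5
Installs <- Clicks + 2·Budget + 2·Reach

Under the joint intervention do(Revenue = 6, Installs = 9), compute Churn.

Setting Revenue = 6, Installs = 9 by intervention discards those variables' equations.
Clicks = min(Reach, Budget) + 3  [with Reach=-3, Budget=4]  = 0
Churn = -2·Installs + 2·Clicks + 5  [with Installs=9, Clicks=0]  = -13

-13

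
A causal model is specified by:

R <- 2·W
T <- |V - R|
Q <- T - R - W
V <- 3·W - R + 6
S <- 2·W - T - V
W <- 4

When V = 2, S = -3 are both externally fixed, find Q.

The joint intervention fixes V = 2, S = -3, removing each variable's own equation.
R = 2·W  [with W=4]  = 8
T = |V - R|  [with V=2, R=8]  = 6
Q = T - R - W  [with T=6, R=8, W=4]  = -6

-6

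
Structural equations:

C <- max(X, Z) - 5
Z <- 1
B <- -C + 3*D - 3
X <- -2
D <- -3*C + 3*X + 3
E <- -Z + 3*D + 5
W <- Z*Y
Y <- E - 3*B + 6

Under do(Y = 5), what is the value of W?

do(Y=5) replaces the equation Y <- E - 3*B + 6 with the constant Y = 5.
W = Z*Y  [with Z=1, Y=5]  = 5

5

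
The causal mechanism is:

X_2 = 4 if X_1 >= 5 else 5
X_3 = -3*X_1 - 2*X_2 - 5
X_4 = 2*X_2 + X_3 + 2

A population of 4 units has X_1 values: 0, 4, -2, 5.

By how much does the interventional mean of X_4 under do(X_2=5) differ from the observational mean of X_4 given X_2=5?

-3.25

Every unit gets X_2=5 under the intervention. X_4 values become -3, -15, 3, -18; E[X_4|do(X_2=5)] = -8.25.
E[X_4|X_2=5] averages over only the 3 units with X_2=5 (X_1 = 0, 4, -2): X_4 = -3, -15, 3, mean -5.
Difference = -8.25 − (-5) = -3.25.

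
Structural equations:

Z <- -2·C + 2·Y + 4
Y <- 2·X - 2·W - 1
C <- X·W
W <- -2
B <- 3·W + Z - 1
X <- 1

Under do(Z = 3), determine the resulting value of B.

The intervention breaks the incoming arrows to Z: Z <- -2·C + 2·Y + 4 no longer applies, and Z = 3.
B = 3·W + Z - 1  [with W=-2, Z=3]  = -4

-4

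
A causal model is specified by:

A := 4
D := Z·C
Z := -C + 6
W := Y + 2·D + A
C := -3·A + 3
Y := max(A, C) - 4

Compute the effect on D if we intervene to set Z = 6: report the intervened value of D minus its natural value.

81

The intervention breaks the incoming arrows to Z: Z := -C + 6 no longer applies, and Z = 6.
C = -3·A + 3  [with A=4]  = -9
D = Z·C  [with Z=6, C=-9]  = -54
Without intervention: C = -3·A + 3  [with A=4]  = -9; Z = -C + 6  [with C=-9]  = 15; D = Z·C  [with Z=15, C=-9]  = -135.
Change = -54 − (-135) = 81.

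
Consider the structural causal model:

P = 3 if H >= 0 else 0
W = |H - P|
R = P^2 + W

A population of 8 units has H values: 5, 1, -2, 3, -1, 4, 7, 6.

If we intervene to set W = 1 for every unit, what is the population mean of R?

Under do(W=1), W's equation is replaced by W=1 for every unit. Per-unit R: 10, 10, 1, 10, 1, 10, 10, 10. Mean = 7.75.

7.75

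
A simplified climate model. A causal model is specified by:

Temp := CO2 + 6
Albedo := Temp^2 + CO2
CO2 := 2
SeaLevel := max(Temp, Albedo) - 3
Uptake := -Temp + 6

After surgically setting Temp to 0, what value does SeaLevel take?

-1

Under do(Temp=0), the mechanism Temp := CO2 + 6 is discarded; Temp is fixed at 0.
Albedo = Temp^2 + CO2  [with Temp=0, CO2=2]  = 2
SeaLevel = max(Temp, Albedo) - 3  [with Temp=0, Albedo=2]  = -1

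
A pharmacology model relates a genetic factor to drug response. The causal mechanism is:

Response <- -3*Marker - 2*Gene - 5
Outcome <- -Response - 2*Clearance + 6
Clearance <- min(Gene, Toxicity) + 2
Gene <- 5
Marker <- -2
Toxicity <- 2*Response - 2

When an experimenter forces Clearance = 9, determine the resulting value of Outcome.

The intervention breaks the incoming arrows to Clearance: Clearance <- min(Gene, Toxicity) + 2 no longer applies, and Clearance = 9.
Response = -3*Marker - 2*Gene - 5  [with Marker=-2, Gene=5]  = -9
Outcome = -Response - 2*Clearance + 6  [with Response=-9, Clearance=9]  = -3

-3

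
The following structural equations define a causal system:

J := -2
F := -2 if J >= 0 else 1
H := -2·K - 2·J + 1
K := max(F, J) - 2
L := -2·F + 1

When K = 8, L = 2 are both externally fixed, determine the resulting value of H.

The joint intervention fixes K = 8, L = 2, removing each variable's own equation.
H = -2·K - 2·J + 1  [with K=8, J=-2]  = -11

-11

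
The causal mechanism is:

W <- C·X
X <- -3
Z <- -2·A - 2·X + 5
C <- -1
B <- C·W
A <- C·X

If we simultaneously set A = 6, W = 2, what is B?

The joint intervention fixes A = 6, W = 2, removing each variable's own equation.
B = C·W  [with C=-1, W=2]  = -2

-2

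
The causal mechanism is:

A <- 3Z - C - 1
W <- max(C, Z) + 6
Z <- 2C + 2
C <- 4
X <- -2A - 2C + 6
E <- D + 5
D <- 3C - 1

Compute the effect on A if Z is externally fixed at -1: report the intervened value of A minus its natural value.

The intervention breaks the incoming arrows to Z: Z <- 2C + 2 no longer applies, and Z = -1.
A = 3Z - C - 1  [with Z=-1, C=4]  = -8
Without intervention: Z = 2C + 2  [with C=4]  = 10; A = 3Z - C - 1  [with Z=10, C=4]  = 25.
Change = -8 − 25 = -33.

-33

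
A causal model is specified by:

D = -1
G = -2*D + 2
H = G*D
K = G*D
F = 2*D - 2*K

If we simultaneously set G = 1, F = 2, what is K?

-1

The joint intervention fixes G = 1, F = 2, removing each variable's own equation.
K = G*D  [with G=1, D=-1]  = -1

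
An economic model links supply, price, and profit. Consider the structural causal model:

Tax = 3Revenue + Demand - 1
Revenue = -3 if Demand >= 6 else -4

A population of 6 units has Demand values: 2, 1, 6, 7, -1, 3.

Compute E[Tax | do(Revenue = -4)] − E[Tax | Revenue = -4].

1.75

Every unit gets Revenue=-4 under the intervention. Tax values become -11, -12, -7, -6, -14, -10; E[Tax|do(Revenue=-4)] = -10.
E[Tax|Revenue=-4] averages over only the 4 units with Revenue=-4 (Demand = 2, 1, -1, 3): Tax = -11, -12, -14, -10, mean -11.75.
Difference = -10 − (-11.75) = 1.75.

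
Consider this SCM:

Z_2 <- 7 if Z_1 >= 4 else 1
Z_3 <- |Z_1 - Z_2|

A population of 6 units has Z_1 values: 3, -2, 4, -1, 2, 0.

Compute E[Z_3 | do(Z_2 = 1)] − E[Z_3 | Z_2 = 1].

Under do(Z_2=1), Z_2's equation is replaced by Z_2=1 for every unit. Per-unit Z_3: 2, 3, 3, 2, 1, 1. Mean = 2.
Observing Z_2=1 restricts to units where Z_2's equation naturally yields 1: Z_1 ∈ {3, -2, -1, 2, 0}. In that subpopulation Z_3 = 2, 3, 2, 1, 1, mean 1.8.
Difference = 2 − 1.8 = 0.2.

0.2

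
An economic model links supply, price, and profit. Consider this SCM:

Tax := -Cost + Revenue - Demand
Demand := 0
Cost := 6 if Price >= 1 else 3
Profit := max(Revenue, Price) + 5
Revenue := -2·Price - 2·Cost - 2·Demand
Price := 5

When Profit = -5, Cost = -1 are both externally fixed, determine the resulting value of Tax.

Under do(Profit = -5, Cost = -1), each intervened variable's structural equation is replaced by its fixed value.
Revenue = -2·Price - 2·Cost - 2·Demand  [with Price=5, Cost=-1, Demand=0]  = -8
Tax = -Cost + Revenue - Demand  [with Cost=-1, Revenue=-8, Demand=0]  = -7

-7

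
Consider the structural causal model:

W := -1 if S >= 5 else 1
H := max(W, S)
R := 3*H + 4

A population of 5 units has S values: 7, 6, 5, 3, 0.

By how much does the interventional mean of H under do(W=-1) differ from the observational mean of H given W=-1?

Under do(W=-1), W's equation is replaced by W=-1 for every unit. Per-unit H: 7, 6, 5, 3, 0. Mean = 4.2.
Conditioning on W=-1 selects the 3 unit(s) with S ∈ {7, 6, 5}. Their H values: 7, 6, 5. Mean = 6.
Difference = 4.2 − 6 = -1.8.

-1.8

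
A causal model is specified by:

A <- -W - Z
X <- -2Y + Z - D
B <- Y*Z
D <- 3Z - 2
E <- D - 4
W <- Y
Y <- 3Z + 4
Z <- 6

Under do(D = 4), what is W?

The intervention breaks the incoming arrows to D: D <- 3Z - 2 no longer applies, and D = 4.
No directed path runs from D to W, so W keeps its natural value.
Y = 3Z + 4  [with Z=6]  = 22
W = Y  [with Y=22]  = 22

22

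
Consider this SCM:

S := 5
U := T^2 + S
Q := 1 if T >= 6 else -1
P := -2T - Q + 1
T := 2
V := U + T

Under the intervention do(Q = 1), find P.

Under do(Q=1), the mechanism Q := 1 if T >= 6 else -1 is discarded; Q is fixed at 1.
P = -2T - Q + 1  [with T=2, Q=1]  = -4

-4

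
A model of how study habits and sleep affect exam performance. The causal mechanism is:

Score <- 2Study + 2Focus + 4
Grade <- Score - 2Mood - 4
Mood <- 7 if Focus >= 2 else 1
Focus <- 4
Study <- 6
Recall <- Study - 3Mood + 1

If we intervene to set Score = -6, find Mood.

7

The intervention breaks the incoming arrows to Score: Score <- 2Study + 2Focus + 4 no longer applies, and Score = -6.
Mood is not downstream of the intervention, so its value is determined by the original equations.
Mood = 7 if Focus >= 2 else 1  [with Focus=4]  = 7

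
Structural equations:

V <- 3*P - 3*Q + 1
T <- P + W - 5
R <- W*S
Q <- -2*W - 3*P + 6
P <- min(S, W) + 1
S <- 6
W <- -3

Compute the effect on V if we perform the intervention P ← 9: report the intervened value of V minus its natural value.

The intervention breaks the incoming arrows to P: P <- min(S, W) + 1 no longer applies, and P = 9.
Q = -2*W - 3*P + 6  [with W=-3, P=9]  = -15
V = 3*P - 3*Q + 1  [with P=9, Q=-15]  = 73
Without intervention: P = min(S, W) + 1  [with S=6, W=-3]  = -2; Q = -2*W - 3*P + 6  [with W=-3, P=-2]  = 18; V = 3*P - 3*Q + 1  [with P=-2, Q=18]  = -59.
Change = 73 − (-59) = 132.

132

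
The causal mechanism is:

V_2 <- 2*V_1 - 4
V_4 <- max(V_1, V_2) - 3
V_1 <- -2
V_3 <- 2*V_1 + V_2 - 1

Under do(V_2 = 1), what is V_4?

Under do(V_2=1), the mechanism V_2 <- 2*V_1 - 4 is discarded; V_2 is fixed at 1.
V_4 = max(V_1, V_2) - 3  [with V_1=-2, V_2=1]  = -2

-2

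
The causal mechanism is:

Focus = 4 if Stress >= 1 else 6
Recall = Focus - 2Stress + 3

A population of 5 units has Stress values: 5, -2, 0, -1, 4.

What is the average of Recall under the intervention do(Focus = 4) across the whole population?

Every unit gets Focus=4 under the intervention. Recall values become -3, 11, 7, 9, -1; E[Recall|do(Focus=4)] = 4.6.

4.6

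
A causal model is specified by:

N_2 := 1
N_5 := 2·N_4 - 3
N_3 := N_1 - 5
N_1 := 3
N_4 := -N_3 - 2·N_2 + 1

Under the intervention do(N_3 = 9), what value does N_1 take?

3

Under do(N_3=9), the mechanism N_3 := N_1 - 5 is discarded; N_3 is fixed at 9.
N_1 is not downstream of the intervention, so its value is determined by the original equations.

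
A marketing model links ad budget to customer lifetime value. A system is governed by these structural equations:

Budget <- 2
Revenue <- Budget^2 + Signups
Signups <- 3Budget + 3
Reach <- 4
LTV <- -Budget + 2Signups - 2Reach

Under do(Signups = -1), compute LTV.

-12

do(Signups=-1) replaces the equation Signups <- 3Budget + 3 with the constant Signups = -1.
LTV = -Budget + 2Signups - 2Reach  [with Budget=2, Signups=-1, Reach=4]  = -12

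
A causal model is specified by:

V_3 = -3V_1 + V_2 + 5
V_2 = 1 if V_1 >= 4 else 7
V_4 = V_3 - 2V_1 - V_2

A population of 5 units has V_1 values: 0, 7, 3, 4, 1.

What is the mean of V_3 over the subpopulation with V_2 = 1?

-10.5

Observing V_2=1 restricts to units where V_2's equation naturally yields 1: V_1 ∈ {7, 4}. In that subpopulation V_3 = -15, -6, mean -10.5.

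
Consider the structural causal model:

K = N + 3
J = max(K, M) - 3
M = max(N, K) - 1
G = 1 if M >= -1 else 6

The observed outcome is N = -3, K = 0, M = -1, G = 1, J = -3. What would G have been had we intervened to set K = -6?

6

Under do(K=-6), the mechanism K = N + 3 is discarded; K is fixed at -6.
M = max(N, K) - 1  [with N=-3, K=-6]  = -4
G = 1 if M >= -1 else 6  [with M=-4]  = 6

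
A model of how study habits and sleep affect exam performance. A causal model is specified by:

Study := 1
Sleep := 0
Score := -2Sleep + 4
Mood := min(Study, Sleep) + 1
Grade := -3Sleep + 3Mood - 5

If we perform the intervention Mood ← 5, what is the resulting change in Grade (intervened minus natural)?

Intervening sets Mood = 5 and removes its equation (Mood := min(Study, Sleep) + 1).
Grade = -3Sleep + 3Mood - 5  [with Sleep=0, Mood=5]  = 10
Without intervention: Mood = min(Study, Sleep) + 1  [with Study=1, Sleep=0]  = 1; Grade = -3Sleep + 3Mood - 5  [with Sleep=0, Mood=1]  = -2.
Change = 10 − (-2) = 12.

12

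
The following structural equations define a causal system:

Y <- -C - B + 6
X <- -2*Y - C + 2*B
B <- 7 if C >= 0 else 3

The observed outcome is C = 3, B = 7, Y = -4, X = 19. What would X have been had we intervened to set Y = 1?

9

The intervention breaks the incoming arrows to Y: Y <- -C - B + 6 no longer applies, and Y = 1.
B = 7 if C >= 0 else 3  [with C=3]  = 7
X = -2*Y - C + 2*B  [with Y=1, C=3, B=7]  = 9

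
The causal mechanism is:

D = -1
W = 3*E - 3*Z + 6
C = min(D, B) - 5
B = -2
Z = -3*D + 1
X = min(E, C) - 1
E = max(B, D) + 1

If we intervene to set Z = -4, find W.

Intervening sets Z = -4 and removes its equation (Z = -3*D + 1).
E = max(B, D) + 1  [with B=-2, D=-1]  = 0
W = 3*E - 3*Z + 6  [with E=0, Z=-4]  = 18

18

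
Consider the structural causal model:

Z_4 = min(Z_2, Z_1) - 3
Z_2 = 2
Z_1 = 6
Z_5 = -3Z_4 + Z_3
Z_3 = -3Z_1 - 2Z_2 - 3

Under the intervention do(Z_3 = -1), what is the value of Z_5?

2

do(Z_3=-1) replaces the equation Z_3 = -3Z_1 - 2Z_2 - 3 with the constant Z_3 = -1.
Z_4 = min(Z_2, Z_1) - 3  [with Z_2=2, Z_1=6]  = -1
Z_5 = -3Z_4 + Z_3  [with Z_4=-1, Z_3=-1]  = 2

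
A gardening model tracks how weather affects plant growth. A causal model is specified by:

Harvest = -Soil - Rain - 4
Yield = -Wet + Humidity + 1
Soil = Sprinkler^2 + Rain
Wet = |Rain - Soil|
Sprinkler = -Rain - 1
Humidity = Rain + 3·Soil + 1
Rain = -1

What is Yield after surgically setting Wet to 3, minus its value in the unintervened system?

Under do(Wet=3), the mechanism Wet = |Rain - Soil| is discarded; Wet is fixed at 3.
Sprinkler = -Rain - 1  [with Rain=-1]  = 0
Soil = Sprinkler^2 + Rain  [with Sprinkler=0, Rain=-1]  = -1
Humidity = Rain + 3·Soil + 1  [with Rain=-1, Soil=-1]  = -3
Yield = -Wet + Humidity + 1  [with Wet=3, Humidity=-3]  = -5
Without intervention: Sprinkler = -Rain - 1  [with Rain=-1]  = 0; Soil = Sprinkler^2 + Rain  [with Sprinkler=0, Rain=-1]  = -1; Wet = |Rain - Soil|  [with Rain=-1, Soil=-1]  = 0; Humidity = Rain + 3·Soil + 1  [with Rain=-1, Soil=-1]  = -3; Yield = -Wet + Humidity + 1  [with Wet=0, Humidity=-3]  = -2.
Change = -5 − (-2) = -3.

-3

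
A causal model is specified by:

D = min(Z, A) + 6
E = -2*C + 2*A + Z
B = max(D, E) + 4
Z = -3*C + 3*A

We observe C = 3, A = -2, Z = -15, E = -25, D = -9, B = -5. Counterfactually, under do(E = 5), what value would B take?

Under do(E=5), the mechanism E = -2*C + 2*A + Z is discarded; E is fixed at 5.
Z = -3*C + 3*A  [with C=3, A=-2]  = -15
D = min(Z, A) + 6  [with Z=-15, A=-2]  = -9
B = max(D, E) + 4  [with D=-9, E=5]  = 9

9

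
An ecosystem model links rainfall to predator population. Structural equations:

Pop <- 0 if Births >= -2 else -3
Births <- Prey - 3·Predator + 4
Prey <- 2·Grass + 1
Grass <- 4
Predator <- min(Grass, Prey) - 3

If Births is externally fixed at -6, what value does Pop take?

Intervening sets Births = -6 and removes its equation (Births <- Prey - 3·Predator + 4).
Pop = 0 if Births >= -2 else -3  [with Births=-6]  = -3

-3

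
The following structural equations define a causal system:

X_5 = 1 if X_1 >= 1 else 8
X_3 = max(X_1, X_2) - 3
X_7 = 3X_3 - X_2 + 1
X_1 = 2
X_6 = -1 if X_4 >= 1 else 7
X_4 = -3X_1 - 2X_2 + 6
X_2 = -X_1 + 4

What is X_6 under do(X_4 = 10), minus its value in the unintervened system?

-8

Under do(X_4=10), the mechanism X_4 = -3X_1 - 2X_2 + 6 is discarded; X_4 is fixed at 10.
X_6 = -1 if X_4 >= 1 else 7  [with X_4=10]  = -1
Without intervention: X_2 = -X_1 + 4  [with X_1=2]  = 2; X_4 = -3X_1 - 2X_2 + 6  [with X_1=2, X_2=2]  = -4; X_6 = -1 if X_4 >= 1 else 7  [with X_4=-4]  = 7.
Change = -1 − 7 = -8.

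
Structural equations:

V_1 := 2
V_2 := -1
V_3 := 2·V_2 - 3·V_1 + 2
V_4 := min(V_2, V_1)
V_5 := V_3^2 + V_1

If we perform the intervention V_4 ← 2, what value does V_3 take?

-6

Under do(V_4=2), the mechanism V_4 := min(V_2, V_1) is discarded; V_4 is fixed at 2.
Since V_3 is not a descendant of the intervened variable, it is unaffected.
V_3 = 2·V_2 - 3·V_1 + 2  [with V_2=-1, V_1=2]  = -6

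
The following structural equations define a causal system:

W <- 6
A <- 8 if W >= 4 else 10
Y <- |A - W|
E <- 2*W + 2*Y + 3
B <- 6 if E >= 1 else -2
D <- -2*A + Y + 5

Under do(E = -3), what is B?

-2

Intervening sets E = -3 and removes its equation (E <- 2*W + 2*Y + 3).
B = 6 if E >= 1 else -2  [with E=-3]  = -2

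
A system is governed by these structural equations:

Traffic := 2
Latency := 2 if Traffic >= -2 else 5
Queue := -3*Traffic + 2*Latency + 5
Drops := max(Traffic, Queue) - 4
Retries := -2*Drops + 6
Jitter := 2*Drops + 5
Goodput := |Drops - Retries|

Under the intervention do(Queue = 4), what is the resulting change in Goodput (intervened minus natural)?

-3

The intervention breaks the incoming arrows to Queue: Queue := -3*Traffic + 2*Latency + 5 no longer applies, and Queue = 4.
Drops = max(Traffic, Queue) - 4  [with Traffic=2, Queue=4]  = 0
Retries = -2*Drops + 6  [with Drops=0]  = 6
Goodput = |Drops - Retries|  [with Drops=0, Retries=6]  = 6
Without intervention: Latency = 2 if Traffic >= -2 else 5  [with Traffic=2]  = 2; Queue = -3*Traffic + 2*Latency + 5  [with Traffic=2, Latency=2]  = 3; Drops = max(Traffic, Queue) - 4  [with Traffic=2, Queue=3]  = -1; Retries = -2*Drops + 6  [with Drops=-1]  = 8; Goodput = |Drops - Retries|  [with Drops=-1, Retries=8]  = 9.
Change = 6 − 9 = -3.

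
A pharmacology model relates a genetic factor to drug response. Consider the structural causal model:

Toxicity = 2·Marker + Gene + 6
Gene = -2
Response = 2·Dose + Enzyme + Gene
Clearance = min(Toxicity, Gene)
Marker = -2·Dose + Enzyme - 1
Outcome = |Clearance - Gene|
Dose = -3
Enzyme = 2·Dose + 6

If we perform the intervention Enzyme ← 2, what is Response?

-6

do(Enzyme=2) replaces the equation Enzyme = 2·Dose + 6 with the constant Enzyme = 2.
Response = 2·Dose + Enzyme + Gene  [with Dose=-3, Enzyme=2, Gene=-2]  = -6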